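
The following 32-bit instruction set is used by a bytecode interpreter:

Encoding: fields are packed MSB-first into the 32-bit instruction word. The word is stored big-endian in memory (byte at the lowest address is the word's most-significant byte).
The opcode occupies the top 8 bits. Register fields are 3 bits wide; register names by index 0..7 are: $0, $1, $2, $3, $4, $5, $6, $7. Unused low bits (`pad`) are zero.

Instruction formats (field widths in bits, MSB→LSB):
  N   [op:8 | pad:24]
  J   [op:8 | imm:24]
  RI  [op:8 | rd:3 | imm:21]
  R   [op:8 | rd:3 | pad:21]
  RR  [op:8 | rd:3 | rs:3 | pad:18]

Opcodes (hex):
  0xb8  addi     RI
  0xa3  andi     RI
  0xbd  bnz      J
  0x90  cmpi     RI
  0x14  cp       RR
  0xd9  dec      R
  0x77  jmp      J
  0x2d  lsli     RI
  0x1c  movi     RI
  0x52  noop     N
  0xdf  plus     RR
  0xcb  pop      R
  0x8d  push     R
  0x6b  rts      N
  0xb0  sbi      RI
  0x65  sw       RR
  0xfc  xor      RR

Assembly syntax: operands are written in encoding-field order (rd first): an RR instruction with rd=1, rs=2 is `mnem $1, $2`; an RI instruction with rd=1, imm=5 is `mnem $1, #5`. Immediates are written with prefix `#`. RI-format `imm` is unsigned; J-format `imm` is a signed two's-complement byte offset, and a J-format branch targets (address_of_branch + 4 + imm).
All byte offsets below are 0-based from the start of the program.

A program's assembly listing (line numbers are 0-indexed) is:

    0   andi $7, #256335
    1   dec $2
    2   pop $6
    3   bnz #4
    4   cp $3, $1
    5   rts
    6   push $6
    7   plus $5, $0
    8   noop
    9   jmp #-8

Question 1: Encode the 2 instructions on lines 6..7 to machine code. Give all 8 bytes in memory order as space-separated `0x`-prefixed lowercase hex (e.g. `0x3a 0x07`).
6. push fields op=0x8d:8|rd=6:3|pad=0:21 → word 8dc00000h → 8d c0 00 00
7. plus fields op=0xdf:8|rd=5:3|rs=0:3|pad=0:18 → word dfa00000h → df a0 00 00

0x8d 0xc0 0x00 0x00 0xdf 0xa0 0x00 0x00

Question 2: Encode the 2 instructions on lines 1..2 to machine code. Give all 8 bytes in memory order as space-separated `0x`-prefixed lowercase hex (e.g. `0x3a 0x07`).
0xd9 0x40 0x00 0x00 0xcb 0xc0 0x00 0x00

line 1 (dec): pack op=0xd9:8|rd=2:3|pad=0:21 = 0xd9400000; big→ d9 40 00 00
line 2 (pop): pack op=0xcb:8|rd=6:3|pad=0:21 = 0xcbc00000; big→ cb c0 00 00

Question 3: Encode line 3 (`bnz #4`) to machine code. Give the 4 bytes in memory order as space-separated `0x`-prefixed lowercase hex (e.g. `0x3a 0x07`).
L3: bnz op=0xbd:8|imm=4:24 ⇒ 0xbd000004 ⇒ big bd 00 00 04

0xbd 0x00 0x00 0x04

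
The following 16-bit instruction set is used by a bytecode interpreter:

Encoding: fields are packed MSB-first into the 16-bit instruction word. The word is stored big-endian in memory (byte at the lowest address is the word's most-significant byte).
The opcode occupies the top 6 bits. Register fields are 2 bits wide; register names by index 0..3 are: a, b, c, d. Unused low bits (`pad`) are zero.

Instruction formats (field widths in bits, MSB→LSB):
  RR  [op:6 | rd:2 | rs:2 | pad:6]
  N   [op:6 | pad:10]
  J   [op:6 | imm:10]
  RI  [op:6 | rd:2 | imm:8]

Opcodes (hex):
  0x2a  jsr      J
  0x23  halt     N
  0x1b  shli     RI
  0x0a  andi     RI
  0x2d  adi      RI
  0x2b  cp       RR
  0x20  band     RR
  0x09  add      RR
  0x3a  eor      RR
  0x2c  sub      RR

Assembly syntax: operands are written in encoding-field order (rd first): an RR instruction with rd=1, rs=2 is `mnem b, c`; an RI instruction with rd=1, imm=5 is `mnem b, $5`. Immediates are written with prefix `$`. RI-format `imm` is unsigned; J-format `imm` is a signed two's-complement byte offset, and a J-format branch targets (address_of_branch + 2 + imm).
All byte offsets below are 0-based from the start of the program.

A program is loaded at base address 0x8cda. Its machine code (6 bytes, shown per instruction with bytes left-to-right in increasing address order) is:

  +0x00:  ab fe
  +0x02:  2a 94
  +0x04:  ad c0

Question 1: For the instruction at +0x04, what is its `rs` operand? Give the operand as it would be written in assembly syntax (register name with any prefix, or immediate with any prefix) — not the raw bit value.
d

[04] ad c0 → 0xadc0
  top 6b → 0x2b → cp [RR]
  [9:8] rd=1 = b
  [7:6] rs=3 = d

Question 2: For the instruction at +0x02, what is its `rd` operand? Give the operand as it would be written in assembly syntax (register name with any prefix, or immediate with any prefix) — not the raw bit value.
c

off 0x02: read 2a 94 as big → 0x2a94
  top 6b → 0xa → andi [RI]
  [9:8] rd=2 = c
  [7:0] imm=148 = $148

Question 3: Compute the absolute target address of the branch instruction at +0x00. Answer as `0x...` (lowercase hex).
0x8cda

+0x00: ab fe ⇒ word 0xabfe (big)
  top 6b → 0x2a → jsr [J]
  imm: (w>>0)&0x3ff=0x3fe (s10→-2) → $-2
  target = base 0x8cda + off 0x00 + 2 + imm -2 = 0x8cda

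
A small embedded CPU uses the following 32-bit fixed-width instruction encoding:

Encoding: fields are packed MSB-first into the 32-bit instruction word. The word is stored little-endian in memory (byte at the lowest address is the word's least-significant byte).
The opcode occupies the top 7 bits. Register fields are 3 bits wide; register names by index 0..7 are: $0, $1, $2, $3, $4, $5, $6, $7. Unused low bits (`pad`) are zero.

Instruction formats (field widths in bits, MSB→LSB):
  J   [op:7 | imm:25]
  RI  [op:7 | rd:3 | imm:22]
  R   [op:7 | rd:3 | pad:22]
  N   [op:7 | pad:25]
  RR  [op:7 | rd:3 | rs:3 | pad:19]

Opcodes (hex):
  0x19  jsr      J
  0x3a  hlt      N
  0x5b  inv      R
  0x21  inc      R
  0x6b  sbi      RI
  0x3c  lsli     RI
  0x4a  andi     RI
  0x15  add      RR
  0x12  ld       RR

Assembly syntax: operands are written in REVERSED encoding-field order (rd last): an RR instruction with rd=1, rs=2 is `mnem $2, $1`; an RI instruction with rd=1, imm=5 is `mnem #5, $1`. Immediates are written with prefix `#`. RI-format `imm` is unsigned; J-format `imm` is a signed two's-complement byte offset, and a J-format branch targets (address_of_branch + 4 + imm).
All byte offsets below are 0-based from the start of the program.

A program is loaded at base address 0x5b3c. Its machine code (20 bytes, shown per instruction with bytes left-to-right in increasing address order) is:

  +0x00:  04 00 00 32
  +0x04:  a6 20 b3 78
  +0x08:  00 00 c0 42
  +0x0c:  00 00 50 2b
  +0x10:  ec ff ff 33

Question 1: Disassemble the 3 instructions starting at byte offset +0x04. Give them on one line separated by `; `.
lsli #3350694, $2; inc $3; add $2, $5

off 0x04: read a6 20 b3 78 as little → 0x78b320a6
  op=0x78b320a6>>25=0x3c ⇒ lsli (RI)
  rd@[24:22]=0x2 ⇒ $2
  imm@[21:0]=0x3320a6 ⇒ #3350694
off 0x08: read 00 00 c0 42 as little → 0x42c00000
  op=0x42c00000>>25=0x21 ⇒ inc (R)
  rd@[24:22]=0x3 ⇒ $3
off 0x0c: read 00 00 50 2b as little → 0x2b500000
  op=0x2b500000>>25=0x15 ⇒ add (RR)
  rd@[24:22]=0x5 ⇒ $5
  rs@[21:19]=0x2 ⇒ $2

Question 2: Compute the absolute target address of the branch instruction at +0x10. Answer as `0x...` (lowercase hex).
[10] ec ff ff 33 → 0x33ffffec
  top 7b → 0x19 → jsr [J]
  imm: (w>>0)&0x1ffffff=0x1ffffec (s25→-20) → #-20
  target = base 0x5b3c + off 0x10 + 4 + imm -20 = 0x5b3c

0x5b3c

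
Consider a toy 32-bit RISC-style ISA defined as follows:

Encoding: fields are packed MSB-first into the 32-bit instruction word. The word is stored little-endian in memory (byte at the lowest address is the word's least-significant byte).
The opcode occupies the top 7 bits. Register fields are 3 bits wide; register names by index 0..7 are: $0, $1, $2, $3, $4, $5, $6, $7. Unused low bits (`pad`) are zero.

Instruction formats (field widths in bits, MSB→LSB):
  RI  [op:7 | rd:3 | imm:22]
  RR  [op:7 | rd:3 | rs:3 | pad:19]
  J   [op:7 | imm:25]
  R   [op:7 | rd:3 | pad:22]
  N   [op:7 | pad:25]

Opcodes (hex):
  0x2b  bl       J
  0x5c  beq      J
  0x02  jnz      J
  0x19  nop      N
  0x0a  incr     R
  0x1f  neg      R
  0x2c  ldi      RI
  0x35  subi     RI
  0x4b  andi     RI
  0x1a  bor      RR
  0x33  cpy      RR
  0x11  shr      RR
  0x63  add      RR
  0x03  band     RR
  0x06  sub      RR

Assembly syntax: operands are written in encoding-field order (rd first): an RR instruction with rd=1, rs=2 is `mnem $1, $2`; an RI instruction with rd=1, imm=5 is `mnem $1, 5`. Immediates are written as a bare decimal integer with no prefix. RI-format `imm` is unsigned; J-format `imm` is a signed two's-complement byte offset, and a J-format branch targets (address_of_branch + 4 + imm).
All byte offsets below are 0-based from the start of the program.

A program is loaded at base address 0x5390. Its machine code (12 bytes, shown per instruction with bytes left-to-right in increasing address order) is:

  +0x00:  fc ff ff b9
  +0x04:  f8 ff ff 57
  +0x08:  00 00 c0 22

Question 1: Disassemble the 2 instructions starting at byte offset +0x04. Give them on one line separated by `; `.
off 0x04: read f8 ff ff 57 as little → 0x57fffff8
  opcode bits[31:25]=0x2b: bl/J
  [24:0] imm=33554424 (s25→-8) = -8
off 0x08: read 00 00 c0 22 as little → 0x22c00000
  opcode bits[31:25]=0x11: shr/RR
  [24:22] rd=3 = $3
  [21:19] rs=0 = $0

bl -8; shr $3, $0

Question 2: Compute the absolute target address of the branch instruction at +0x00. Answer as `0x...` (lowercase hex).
[00] fc ff ff b9 → 0xb9fffffc
  op=0xb9fffffc>>25=0x5c ⇒ beq (J)
  imm: (w>>0)&0x1ffffff=0x1fffffc (s25→-4) → -4
  target = base 0x5390 + off 0x00 + 4 + imm -4 = 0x5390

0x5390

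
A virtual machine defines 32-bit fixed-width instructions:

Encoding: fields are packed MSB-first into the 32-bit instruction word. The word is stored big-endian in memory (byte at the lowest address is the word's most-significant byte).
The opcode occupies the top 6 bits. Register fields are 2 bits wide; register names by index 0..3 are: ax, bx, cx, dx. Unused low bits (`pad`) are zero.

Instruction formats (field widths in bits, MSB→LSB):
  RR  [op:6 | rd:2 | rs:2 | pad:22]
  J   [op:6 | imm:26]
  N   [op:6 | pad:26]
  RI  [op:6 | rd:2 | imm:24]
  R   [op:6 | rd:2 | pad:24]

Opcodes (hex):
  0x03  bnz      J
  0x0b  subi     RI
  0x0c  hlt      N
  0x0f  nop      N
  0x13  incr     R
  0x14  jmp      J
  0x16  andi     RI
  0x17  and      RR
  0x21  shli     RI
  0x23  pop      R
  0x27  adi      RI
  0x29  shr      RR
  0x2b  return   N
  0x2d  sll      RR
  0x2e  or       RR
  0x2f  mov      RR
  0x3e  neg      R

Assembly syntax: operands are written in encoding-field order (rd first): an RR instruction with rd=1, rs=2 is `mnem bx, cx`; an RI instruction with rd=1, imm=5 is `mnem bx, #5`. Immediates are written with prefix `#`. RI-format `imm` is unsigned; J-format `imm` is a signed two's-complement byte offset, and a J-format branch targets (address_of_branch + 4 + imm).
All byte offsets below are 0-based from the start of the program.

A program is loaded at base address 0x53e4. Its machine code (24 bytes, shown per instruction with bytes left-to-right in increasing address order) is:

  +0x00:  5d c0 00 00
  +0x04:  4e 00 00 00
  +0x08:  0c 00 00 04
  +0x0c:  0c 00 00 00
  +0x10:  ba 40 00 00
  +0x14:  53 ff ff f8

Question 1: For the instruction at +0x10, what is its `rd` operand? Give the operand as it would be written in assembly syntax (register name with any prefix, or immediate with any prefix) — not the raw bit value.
cx

off 0x10: read ba 40 00 00 as big → 0xba400000
  opcode bits[31:26]=0x2e: or/RR
  rd: (w>>24)&0x3=0x2 → cx
  rs: (w>>22)&0x3=0x1 → bx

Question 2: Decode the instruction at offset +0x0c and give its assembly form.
@+0c  big-endian(0c 00 00 00) = 0x0c000000
  opcode bits[31:26]=0x3: bnz/J
  imm@[25:0]=0x0 ⇒ #0

bnz #0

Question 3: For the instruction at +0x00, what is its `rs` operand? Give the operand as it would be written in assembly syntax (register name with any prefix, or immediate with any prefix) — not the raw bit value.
[00] 5d c0 00 00 → 0x5dc00000
  top 6b → 0x17 → and [RR]
  rd: (w>>24)&0x3=0x1 → bx
  rs: (w>>22)&0x3=0x3 → dx

dx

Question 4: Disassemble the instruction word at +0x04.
@+04  big-endian(4e 00 00 00) = 0x4e000000
  opcode bits[31:26]=0x13: incr/R
  [25:24] rd=2 = cx

incr cx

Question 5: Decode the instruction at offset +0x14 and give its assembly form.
jmp #-8

@+14  big-endian(53 ff ff f8) = 0x53fffff8
  top 6b → 0x14 → jmp [J]
  imm@[25:0]=0x3fffff8 (s26→-8) ⇒ #-8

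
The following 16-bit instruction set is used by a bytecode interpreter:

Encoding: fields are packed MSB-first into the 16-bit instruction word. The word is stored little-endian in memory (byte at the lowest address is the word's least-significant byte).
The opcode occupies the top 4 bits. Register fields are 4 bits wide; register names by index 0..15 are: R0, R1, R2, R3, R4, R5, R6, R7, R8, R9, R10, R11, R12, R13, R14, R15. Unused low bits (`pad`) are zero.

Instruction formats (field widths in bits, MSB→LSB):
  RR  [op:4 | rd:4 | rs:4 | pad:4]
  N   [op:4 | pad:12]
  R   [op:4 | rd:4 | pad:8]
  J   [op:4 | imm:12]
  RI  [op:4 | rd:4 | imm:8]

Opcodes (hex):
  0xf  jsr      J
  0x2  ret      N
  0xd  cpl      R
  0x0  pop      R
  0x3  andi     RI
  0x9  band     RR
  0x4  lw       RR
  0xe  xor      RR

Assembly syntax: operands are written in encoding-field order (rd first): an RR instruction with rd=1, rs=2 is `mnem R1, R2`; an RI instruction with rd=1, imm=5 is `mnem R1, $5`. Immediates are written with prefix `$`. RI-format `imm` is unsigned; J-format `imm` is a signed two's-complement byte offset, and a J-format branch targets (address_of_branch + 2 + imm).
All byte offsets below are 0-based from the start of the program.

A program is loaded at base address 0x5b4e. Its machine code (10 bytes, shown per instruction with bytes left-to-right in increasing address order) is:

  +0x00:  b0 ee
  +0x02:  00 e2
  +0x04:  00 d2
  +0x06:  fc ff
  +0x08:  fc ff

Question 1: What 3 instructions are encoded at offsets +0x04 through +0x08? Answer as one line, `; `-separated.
cpl R2; jsr $-4; jsr $-4

[04] 00 d2 → 0xd200
  op=0xd200>>12=0xd ⇒ cpl (R)
  rd: (w>>8)&0xf=0x2 → R2
[06] fc ff → 0xfffc
  op=0xfffc>>12=0xf ⇒ jsr (J)
  imm: (w>>0)&0xfff=0xffc (s12→-4) → $-4
[08] fc ff → 0xfffc
  op=0xfffc>>12=0xf ⇒ jsr (J)
  imm: (w>>0)&0xfff=0xffc (s12→-4) → $-4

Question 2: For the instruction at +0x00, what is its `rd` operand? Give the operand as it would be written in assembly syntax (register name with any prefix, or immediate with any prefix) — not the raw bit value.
R14

+0x00: b0 ee ⇒ word 0xeeb0 (little)
  op=0xeeb0>>12=0xe ⇒ xor (RR)
  rd: (w>>8)&0xf=0xe → R14
  rs: (w>>4)&0xf=0xb → R11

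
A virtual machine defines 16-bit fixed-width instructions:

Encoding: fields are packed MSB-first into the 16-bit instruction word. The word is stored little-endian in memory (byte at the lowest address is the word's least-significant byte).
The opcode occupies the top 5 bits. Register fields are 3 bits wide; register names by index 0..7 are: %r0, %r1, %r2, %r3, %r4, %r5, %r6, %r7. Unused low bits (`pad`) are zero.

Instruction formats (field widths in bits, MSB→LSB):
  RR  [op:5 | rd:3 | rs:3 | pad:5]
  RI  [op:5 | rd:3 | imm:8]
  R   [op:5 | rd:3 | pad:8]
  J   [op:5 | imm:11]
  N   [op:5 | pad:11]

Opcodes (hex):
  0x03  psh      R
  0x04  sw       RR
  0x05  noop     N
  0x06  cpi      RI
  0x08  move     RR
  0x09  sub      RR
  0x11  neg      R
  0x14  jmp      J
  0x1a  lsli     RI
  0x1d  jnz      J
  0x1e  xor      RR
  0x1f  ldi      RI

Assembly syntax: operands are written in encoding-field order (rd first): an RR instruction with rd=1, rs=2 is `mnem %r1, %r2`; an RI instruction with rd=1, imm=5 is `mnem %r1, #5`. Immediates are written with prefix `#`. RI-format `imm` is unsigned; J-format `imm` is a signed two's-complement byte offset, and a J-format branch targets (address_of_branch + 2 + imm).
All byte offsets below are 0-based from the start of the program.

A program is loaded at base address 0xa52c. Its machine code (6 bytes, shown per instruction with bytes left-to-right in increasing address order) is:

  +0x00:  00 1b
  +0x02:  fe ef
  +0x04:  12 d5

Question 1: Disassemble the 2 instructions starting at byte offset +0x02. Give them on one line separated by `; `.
@+02  little-endian(fe ef) = 0xeffe
  opcode bits[15:11]=0x1d: jnz/J
  imm@[10:0]=0x7fe (s11→-2) ⇒ #-2
@+04  little-endian(12 d5) = 0xd512
  opcode bits[15:11]=0x1a: lsli/RI
  rd@[10:8]=0x5 ⇒ %r5
  imm@[7:0]=0x12 ⇒ #18

jnz #-2; lsli %r5, #18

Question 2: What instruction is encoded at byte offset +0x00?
off 0x00: read 00 1b as little → 0x1b00
  top 5b → 0x3 → psh [R]
  [10:8] rd=3 = %r3

psh %r3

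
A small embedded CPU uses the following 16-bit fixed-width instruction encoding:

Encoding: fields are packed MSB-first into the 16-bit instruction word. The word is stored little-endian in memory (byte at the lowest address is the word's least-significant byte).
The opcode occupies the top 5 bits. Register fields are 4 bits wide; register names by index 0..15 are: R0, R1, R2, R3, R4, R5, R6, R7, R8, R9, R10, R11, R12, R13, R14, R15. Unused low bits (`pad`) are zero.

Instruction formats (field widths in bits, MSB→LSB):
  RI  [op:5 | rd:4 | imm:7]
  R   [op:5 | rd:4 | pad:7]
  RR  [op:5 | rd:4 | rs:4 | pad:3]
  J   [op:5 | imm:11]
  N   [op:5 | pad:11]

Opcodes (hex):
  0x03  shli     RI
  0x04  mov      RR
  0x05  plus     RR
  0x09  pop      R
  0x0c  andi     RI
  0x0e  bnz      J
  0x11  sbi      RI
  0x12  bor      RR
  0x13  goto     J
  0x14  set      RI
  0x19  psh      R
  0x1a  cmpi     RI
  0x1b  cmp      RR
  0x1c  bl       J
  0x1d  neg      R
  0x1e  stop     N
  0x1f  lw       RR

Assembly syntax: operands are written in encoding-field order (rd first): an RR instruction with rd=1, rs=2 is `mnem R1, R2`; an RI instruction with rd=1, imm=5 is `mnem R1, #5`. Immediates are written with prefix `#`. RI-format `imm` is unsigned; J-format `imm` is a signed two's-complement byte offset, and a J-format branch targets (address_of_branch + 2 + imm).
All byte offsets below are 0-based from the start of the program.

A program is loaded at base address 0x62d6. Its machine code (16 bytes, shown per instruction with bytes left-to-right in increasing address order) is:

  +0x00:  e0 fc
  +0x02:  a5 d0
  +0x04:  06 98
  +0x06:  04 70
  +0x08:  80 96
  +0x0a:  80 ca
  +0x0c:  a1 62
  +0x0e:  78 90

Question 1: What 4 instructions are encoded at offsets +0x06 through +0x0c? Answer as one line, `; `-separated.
off 0x06: read 04 70 as little → 0x7004
  op=0x7004>>11=0xe ⇒ bnz (J)
  imm: (w>>0)&0x7ff=0x4 → #4
off 0x08: read 80 96 as little → 0x9680
  op=0x9680>>11=0x12 ⇒ bor (RR)
  rd: (w>>7)&0xf=0xd → R13
  rs: (w>>3)&0xf=0x0 → R0
off 0x0a: read 80 ca as little → 0xca80
  op=0xca80>>11=0x19 ⇒ psh (R)
  rd: (w>>7)&0xf=0x5 → R5
off 0x0c: read a1 62 as little → 0x62a1
  op=0x62a1>>11=0xc ⇒ andi (RI)
  rd: (w>>7)&0xf=0x5 → R5
  imm: (w>>0)&0x7f=0x21 → #33

bnz #4; bor R13, R0; psh R5; andi R5, #33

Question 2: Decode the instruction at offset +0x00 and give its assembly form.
lw R9, R12

@+00  little-endian(e0 fc) = 0xfce0
  opcode bits[15:11]=0x1f: lw/RR
  rd@[10:7]=0x9 ⇒ R9
  rs@[6:3]=0xc ⇒ R12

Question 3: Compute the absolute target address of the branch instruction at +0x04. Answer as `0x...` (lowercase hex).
+0x04: 06 98 ⇒ word 0x9806 (little)
  top 5b → 0x13 → goto [J]
  imm: (w>>0)&0x7ff=0x6 → #6
  target = base 0x62d6 + off 0x04 + 2 + imm 6 = 0x62e2

0x62e2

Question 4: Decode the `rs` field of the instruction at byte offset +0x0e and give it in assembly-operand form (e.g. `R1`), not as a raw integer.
off 0x0e: read 78 90 as little → 0x9078
  top 5b → 0x12 → bor [RR]
  rd: (w>>7)&0xf=0x0 → R0
  rs: (w>>3)&0xf=0xf → R15

R15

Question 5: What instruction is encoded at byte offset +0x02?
[02] a5 d0 → 0xd0a5
  op=0xd0a5>>11=0x1a ⇒ cmpi (RI)
  rd@[10:7]=0x1 ⇒ R1
  imm@[6:0]=0x25 ⇒ #37

cmpi R1, #37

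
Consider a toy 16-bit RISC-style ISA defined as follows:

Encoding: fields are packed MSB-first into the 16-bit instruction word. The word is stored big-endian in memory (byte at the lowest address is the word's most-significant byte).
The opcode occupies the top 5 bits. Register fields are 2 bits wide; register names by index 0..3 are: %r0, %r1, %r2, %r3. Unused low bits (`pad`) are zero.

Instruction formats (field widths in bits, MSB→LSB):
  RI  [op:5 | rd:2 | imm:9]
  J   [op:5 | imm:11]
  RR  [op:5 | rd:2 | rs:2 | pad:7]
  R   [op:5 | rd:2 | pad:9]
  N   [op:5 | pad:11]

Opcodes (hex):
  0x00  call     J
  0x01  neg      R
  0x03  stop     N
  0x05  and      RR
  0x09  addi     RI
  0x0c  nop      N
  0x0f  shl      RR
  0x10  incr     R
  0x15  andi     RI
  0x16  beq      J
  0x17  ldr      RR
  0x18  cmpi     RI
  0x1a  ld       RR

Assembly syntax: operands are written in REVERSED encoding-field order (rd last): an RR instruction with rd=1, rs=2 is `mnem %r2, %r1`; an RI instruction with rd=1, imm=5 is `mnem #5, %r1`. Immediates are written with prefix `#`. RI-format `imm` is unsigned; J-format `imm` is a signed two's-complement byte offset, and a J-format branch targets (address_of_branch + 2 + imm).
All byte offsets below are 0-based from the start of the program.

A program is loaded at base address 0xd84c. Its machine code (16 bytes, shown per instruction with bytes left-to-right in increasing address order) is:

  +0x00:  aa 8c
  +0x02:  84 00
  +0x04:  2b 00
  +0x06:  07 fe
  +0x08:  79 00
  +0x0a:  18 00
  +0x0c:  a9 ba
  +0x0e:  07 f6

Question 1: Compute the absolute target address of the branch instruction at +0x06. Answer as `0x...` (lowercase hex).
0xd852

+0x06: 07 fe ⇒ word 0x07fe (big)
  opcode bits[15:11]=0x0: call/J
  imm@[10:0]=0x7fe (s11→-2) ⇒ #-2
  target = base 0xd84c + off 0x06 + 2 + imm -2 = 0xd852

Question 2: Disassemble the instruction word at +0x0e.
+0x0e: 07 f6 ⇒ word 0x07f6 (big)
  op=0x07f6>>11=0x0 ⇒ call (J)
  imm@[10:0]=0x7f6 (s11→-10) ⇒ #-10

call #-10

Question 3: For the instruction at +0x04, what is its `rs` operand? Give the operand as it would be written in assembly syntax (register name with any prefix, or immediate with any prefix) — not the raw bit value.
%r2

[04] 2b 00 → 0x2b00
  top 5b → 0x5 → and [RR]
  [10:9] rd=1 = %r1
  [8:7] rs=2 = %r2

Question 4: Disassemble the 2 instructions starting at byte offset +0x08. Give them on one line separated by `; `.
[08] 79 00 → 0x7900
  top 5b → 0xf → shl [RR]
  [10:9] rd=0 = %r0
  [8:7] rs=2 = %r2
[0a] 18 00 → 0x1800
  top 5b → 0x3 → stop [N]

shl %r2, %r0; stop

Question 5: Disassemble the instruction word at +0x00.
@+00  big-endian(aa 8c) = 0xaa8c
  top 5b → 0x15 → andi [RI]
  rd@[10:9]=0x1 ⇒ %r1
  imm@[8:0]=0x8c ⇒ #140

andi #140, %r1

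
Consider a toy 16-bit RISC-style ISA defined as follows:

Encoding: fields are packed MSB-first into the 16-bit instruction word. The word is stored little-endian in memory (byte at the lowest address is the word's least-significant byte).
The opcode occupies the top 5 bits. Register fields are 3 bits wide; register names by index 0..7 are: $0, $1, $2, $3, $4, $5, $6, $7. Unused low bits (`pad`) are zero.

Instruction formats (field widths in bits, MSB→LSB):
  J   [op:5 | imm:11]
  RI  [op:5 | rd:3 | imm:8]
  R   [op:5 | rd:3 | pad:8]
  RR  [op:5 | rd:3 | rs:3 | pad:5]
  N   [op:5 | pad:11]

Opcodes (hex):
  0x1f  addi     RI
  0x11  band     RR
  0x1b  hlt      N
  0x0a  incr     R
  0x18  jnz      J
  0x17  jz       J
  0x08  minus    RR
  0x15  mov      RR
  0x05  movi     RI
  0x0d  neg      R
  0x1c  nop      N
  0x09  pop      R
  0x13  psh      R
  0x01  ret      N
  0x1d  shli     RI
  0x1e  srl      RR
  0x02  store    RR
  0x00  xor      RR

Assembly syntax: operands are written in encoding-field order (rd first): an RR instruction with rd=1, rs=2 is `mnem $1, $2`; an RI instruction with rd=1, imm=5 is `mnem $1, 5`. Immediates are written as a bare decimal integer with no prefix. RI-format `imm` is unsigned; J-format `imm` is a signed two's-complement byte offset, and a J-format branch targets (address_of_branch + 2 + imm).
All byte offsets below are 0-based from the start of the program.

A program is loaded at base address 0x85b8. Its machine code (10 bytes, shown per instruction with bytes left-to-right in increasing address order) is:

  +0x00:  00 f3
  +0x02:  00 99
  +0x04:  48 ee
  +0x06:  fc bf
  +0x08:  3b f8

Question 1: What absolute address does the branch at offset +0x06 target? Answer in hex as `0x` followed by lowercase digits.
off 0x06: read fc bf as little → 0xbffc
  opcode bits[15:11]=0x17: jz/J
  imm@[10:0]=0x7fc (s11→-4) ⇒ -4
  target = base 0x85b8 + off 0x06 + 2 + imm -4 = 0x85bc

0x85bc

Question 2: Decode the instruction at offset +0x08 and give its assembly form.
off 0x08: read 3b f8 as little → 0xf83b
  top 5b → 0x1f → addi [RI]
  [10:8] rd=0 = $0
  [7:0] imm=59 = 59

addi $0, 59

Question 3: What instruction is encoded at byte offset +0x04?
shli $6, 72

@+04  little-endian(48 ee) = 0xee48
  top 5b → 0x1d → shli [RI]
  rd: (w>>8)&0x7=0x6 → $6
  imm: (w>>0)&0xff=0x48 → 72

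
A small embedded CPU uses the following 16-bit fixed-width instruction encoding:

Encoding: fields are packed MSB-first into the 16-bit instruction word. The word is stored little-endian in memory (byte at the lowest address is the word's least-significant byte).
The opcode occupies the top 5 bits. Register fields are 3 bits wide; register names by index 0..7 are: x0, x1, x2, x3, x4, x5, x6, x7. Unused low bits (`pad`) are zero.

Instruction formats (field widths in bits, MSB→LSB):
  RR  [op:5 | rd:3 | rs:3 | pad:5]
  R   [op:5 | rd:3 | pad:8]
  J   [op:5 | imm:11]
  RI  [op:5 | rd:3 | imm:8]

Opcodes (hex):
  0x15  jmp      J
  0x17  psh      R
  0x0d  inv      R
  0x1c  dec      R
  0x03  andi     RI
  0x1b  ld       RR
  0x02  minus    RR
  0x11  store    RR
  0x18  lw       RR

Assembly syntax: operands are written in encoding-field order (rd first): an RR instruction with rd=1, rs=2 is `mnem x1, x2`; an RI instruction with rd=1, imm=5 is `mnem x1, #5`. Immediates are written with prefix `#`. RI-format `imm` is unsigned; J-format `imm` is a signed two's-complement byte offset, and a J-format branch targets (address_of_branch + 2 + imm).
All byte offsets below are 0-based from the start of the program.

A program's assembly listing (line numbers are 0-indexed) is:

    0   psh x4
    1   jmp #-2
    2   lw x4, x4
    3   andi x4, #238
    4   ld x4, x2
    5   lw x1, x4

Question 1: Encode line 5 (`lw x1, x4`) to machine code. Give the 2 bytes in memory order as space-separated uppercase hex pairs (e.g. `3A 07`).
80 C1

5. lw fields op=0x18:5|rd=1:3|rs=4:3|pad=0:5 → word c180h → 80 c1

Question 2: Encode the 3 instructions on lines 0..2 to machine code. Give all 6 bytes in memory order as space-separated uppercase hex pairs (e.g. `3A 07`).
line 0 (psh): pack op=0x17:5|rd=4:3|pad=0:8 = 0xbc00; little→ 00 bc
line 1 (jmp): pack op=0x15:5|imm=-2:11 = 0xaffe; little→ fe af
line 2 (lw): pack op=0x18:5|rd=4:3|rs=4:3|pad=0:5 = 0xc480; little→ 80 c4

00 BC FE AF 80 C4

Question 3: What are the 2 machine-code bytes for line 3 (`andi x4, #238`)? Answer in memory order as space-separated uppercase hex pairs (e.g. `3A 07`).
L3: andi op=0x3:5|rd=4:3|imm=238:8 ⇒ 0x1cee ⇒ little ee 1c

EE 1C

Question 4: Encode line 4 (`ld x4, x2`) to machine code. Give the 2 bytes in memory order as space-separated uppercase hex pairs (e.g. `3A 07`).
4. ld fields op=0x1b:5|rd=4:3|rs=2:3|pad=0:5 → word dc40h → 40 dc

40 DC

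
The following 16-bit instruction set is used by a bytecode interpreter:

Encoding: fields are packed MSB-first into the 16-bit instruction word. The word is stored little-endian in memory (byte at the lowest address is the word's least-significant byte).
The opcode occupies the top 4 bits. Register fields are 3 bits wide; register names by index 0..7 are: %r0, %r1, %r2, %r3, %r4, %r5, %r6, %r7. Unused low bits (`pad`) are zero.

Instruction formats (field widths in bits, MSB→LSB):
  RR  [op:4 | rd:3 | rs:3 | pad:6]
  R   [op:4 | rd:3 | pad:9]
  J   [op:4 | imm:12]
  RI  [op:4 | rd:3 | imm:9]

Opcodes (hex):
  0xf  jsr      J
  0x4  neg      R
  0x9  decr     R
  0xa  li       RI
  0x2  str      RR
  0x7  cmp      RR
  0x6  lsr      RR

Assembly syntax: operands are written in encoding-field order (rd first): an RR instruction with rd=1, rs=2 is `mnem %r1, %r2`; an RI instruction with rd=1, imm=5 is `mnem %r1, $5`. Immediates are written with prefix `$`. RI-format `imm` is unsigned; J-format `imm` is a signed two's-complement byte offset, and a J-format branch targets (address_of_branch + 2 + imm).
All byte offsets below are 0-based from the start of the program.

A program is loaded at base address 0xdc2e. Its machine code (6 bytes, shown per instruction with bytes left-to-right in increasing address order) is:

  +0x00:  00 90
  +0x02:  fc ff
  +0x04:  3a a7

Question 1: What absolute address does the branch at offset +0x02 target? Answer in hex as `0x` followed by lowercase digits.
+0x02: fc ff ⇒ word 0xfffc (little)
  opcode bits[15:12]=0xf: jsr/J
  imm@[11:0]=0xffc (s12→-4) ⇒ $-4
  target = base 0xdc2e + off 0x02 + 2 + imm -4 = 0xdc2e

0xdc2e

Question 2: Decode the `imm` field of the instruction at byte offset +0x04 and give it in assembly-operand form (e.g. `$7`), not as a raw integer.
$314

+0x04: 3a a7 ⇒ word 0xa73a (little)
  top 4b → 0xa → li [RI]
  rd@[11:9]=0x3 ⇒ %r3
  imm@[8:0]=0x13a ⇒ $314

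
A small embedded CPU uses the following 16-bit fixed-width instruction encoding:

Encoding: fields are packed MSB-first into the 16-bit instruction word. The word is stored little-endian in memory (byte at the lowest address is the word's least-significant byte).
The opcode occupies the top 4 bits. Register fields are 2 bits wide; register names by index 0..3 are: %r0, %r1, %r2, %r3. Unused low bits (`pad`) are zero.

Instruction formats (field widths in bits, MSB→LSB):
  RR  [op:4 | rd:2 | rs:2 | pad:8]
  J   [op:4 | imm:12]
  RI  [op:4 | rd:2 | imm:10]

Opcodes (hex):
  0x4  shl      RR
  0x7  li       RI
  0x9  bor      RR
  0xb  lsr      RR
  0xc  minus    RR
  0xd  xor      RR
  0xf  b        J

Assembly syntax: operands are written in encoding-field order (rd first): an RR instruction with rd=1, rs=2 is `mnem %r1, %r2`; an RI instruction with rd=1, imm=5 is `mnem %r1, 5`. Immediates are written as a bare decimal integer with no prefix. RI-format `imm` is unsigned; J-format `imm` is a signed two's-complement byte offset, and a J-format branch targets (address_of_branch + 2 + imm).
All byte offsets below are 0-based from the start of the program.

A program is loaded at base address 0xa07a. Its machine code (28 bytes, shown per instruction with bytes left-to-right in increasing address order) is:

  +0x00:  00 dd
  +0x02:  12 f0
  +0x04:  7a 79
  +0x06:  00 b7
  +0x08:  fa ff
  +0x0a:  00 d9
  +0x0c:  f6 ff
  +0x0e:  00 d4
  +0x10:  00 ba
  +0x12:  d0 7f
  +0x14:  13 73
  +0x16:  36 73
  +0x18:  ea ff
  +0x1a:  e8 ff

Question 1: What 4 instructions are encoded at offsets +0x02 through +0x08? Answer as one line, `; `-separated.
off 0x02: read 12 f0 as little → 0xf012
  op=0xf012>>12=0xf ⇒ b (J)
  [11:0] imm=18 = 18
off 0x04: read 7a 79 as little → 0x797a
  op=0x797a>>12=0x7 ⇒ li (RI)
  [11:10] rd=2 = %r2
  [9:0] imm=378 = 378
off 0x06: read 00 b7 as little → 0xb700
  op=0xb700>>12=0xb ⇒ lsr (RR)
  [11:10] rd=1 = %r1
  [9:8] rs=3 = %r3
off 0x08: read fa ff as little → 0xfffa
  op=0xfffa>>12=0xf ⇒ b (J)
  [11:0] imm=4090 (s12→-6) = -6

b 18; li %r2, 378; lsr %r1, %r3; b -6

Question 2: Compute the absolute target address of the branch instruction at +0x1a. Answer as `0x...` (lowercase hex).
0xa07e

[1a] e8 ff → 0xffe8
  op=0xffe8>>12=0xf ⇒ b (J)
  imm: (w>>0)&0xfff=0xfe8 (s12→-24) → -24
  target = base 0xa07a + off 0x1a + 2 + imm -24 = 0xa07e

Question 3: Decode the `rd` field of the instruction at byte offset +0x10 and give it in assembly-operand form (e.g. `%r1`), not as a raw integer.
off 0x10: read 00 ba as little → 0xba00
  top 4b → 0xb → lsr [RR]
  [11:10] rd=2 = %r2
  [9:8] rs=2 = %r2

%r2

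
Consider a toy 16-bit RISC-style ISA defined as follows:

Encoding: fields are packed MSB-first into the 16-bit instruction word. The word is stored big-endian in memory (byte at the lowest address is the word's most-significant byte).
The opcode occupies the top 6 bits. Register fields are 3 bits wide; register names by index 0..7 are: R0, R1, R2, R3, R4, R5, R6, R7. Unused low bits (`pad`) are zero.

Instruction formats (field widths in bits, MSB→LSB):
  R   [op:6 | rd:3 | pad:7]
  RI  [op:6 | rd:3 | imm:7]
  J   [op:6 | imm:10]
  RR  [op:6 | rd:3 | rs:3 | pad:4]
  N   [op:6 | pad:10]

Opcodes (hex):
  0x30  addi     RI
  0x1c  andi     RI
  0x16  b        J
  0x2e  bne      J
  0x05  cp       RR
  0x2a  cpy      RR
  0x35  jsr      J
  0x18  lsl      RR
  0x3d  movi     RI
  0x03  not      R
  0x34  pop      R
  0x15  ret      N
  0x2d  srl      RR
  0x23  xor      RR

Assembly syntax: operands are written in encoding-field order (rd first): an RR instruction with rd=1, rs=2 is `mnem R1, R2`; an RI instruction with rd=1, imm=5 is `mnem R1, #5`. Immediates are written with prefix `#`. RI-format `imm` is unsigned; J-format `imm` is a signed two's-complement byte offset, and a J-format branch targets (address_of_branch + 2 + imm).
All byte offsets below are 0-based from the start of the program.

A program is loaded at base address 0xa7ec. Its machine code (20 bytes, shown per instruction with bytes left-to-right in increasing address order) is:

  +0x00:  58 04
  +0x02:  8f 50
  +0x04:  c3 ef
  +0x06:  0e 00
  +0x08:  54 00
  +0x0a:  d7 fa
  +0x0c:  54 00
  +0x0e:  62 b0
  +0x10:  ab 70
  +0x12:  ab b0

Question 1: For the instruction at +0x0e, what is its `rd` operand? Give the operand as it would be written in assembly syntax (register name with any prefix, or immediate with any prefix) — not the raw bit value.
+0x0e: 62 b0 ⇒ word 0x62b0 (big)
  opcode bits[15:10]=0x18: lsl/RR
  rd: (w>>7)&0x7=0x5 → R5
  rs: (w>>4)&0x7=0x3 → R3

R5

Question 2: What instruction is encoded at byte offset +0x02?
xor R6, R5

+0x02: 8f 50 ⇒ word 0x8f50 (big)
  opcode bits[15:10]=0x23: xor/RR
  rd: (w>>7)&0x7=0x6 → R6
  rs: (w>>4)&0x7=0x5 → R5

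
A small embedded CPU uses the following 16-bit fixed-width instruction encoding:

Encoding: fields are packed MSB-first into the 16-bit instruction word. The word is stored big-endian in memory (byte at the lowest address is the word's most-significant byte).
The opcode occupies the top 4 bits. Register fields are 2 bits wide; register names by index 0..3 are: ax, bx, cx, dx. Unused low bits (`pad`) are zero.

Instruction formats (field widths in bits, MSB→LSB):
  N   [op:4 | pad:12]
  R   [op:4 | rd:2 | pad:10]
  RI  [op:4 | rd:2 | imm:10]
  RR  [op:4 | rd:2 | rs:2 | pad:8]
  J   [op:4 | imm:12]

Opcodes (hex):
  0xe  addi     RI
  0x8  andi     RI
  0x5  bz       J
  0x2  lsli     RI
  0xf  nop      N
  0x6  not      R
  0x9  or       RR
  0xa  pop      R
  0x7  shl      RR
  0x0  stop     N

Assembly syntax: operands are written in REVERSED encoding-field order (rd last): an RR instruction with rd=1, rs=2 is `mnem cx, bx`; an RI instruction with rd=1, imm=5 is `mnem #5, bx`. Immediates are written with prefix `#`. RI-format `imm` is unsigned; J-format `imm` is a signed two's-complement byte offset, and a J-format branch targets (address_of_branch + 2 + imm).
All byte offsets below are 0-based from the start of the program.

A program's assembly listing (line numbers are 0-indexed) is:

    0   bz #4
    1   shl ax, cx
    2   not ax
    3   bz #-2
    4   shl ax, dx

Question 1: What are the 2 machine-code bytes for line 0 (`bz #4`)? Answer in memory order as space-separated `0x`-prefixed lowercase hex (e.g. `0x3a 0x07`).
0x50 0x04

L0: bz op=0x5:4|imm=4:12 ⇒ 0x5004 ⇒ big 50 04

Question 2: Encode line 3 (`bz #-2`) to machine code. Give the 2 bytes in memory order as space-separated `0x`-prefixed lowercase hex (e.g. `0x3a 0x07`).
3. bz fields op=0x5:4|imm=-2:12 → word 5ffeh → 5f fe

0x5f 0xfe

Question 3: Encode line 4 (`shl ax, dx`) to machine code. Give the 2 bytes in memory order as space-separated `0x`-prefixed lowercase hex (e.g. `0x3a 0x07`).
L4: shl op=0x7:4|rd=3:2|rs=0:2|pad=0:8 ⇒ 0x7c00 ⇒ big 7c 00

0x7c 0x00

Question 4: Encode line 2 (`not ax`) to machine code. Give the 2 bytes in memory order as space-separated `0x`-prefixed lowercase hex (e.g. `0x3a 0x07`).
2. not fields op=0x6:4|rd=0:2|pad=0:10 → word 6000h → 60 00

0x60 0x00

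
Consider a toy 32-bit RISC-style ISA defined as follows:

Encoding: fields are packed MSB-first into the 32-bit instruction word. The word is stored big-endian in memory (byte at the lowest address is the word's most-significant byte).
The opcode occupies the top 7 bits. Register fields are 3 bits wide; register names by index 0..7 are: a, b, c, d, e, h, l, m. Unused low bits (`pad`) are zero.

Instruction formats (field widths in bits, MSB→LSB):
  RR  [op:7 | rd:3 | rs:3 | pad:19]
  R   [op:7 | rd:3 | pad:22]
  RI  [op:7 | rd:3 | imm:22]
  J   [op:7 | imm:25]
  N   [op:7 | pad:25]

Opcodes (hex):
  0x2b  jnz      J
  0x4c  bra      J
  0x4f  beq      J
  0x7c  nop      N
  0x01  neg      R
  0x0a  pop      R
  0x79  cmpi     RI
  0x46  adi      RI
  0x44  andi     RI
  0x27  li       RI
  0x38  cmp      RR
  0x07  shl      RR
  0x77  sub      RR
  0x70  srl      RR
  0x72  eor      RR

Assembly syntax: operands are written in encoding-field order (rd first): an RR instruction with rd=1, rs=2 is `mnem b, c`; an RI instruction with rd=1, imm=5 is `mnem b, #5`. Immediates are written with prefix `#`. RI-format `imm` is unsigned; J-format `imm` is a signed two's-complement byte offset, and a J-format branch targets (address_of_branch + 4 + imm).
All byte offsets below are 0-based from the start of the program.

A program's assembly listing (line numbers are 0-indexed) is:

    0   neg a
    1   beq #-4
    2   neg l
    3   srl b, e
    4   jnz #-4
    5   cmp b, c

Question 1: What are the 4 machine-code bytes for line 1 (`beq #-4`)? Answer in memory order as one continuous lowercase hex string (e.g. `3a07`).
9ffffffc

1. beq fields op=0x4f:7|imm=-4:25 → word 9ffffffch → 9f ff ff fc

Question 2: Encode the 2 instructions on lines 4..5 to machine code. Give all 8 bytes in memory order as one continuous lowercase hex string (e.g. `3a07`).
line 4 (jnz): pack op=0x2b:7|imm=-4:25 = 0x57fffffc; big→ 57 ff ff fc
line 5 (cmp): pack op=0x38:7|rd=1:3|rs=2:3|pad=0:19 = 0x70500000; big→ 70 50 00 00

57fffffc70500000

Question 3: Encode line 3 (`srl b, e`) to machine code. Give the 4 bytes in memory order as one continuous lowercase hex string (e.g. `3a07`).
3. srl fields op=0x70:7|rd=1:3|rs=4:3|pad=0:19 → word e0600000h → e0 60 00 00

e0600000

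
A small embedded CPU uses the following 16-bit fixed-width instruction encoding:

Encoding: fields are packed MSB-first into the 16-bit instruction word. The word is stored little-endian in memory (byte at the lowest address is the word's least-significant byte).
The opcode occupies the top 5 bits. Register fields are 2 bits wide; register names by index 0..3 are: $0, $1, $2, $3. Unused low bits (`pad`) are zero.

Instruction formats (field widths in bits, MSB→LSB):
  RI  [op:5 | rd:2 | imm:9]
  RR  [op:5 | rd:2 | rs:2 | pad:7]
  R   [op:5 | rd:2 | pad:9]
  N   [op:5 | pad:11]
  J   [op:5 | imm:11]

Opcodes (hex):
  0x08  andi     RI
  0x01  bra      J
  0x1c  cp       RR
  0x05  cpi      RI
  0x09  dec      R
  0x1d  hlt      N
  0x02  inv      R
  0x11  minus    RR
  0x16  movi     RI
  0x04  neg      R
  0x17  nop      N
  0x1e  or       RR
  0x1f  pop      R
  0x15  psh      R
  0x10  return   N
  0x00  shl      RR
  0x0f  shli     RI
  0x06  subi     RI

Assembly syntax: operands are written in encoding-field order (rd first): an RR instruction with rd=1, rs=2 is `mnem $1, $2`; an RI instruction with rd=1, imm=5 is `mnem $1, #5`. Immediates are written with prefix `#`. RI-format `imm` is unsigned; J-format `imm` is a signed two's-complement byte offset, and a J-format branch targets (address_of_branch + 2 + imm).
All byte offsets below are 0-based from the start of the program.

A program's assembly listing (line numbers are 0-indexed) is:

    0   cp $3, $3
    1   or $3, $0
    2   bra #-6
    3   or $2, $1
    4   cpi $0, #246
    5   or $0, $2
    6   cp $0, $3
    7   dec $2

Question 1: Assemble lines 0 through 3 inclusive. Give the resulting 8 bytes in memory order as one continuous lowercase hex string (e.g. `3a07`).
80e700f6fa0f80f4

0. cp fields op=0x1c:5|rd=3:2|rs=3:2|pad=0:7 → word e780h → 80 e7
1. or fields op=0x1e:5|rd=3:2|rs=0:2|pad=0:7 → word f600h → 00 f6
2. bra fields op=0x1:5|imm=-6:11 → word 0ffah → fa 0f
3. or fields op=0x1e:5|rd=2:2|rs=1:2|pad=0:7 → word f480h → 80 f4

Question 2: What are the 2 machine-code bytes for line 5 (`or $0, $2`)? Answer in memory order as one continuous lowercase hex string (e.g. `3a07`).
L5: or op=0x1e:5|rd=0:2|rs=2:2|pad=0:7 ⇒ 0xf100 ⇒ little 00 f1

00f1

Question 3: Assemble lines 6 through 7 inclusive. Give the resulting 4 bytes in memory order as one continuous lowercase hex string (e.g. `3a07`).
L6: cp op=0x1c:5|rd=0:2|rs=3:2|pad=0:7 ⇒ 0xe180 ⇒ little 80 e1
L7: dec op=0x9:5|rd=2:2|pad=0:9 ⇒ 0x4c00 ⇒ little 00 4c

80e1004c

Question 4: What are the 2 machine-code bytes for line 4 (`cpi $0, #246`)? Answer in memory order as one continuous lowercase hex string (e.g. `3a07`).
f628

line 4 (cpi): pack op=0x5:5|rd=0:2|imm=246:9 = 0x28f6; little→ f6 28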